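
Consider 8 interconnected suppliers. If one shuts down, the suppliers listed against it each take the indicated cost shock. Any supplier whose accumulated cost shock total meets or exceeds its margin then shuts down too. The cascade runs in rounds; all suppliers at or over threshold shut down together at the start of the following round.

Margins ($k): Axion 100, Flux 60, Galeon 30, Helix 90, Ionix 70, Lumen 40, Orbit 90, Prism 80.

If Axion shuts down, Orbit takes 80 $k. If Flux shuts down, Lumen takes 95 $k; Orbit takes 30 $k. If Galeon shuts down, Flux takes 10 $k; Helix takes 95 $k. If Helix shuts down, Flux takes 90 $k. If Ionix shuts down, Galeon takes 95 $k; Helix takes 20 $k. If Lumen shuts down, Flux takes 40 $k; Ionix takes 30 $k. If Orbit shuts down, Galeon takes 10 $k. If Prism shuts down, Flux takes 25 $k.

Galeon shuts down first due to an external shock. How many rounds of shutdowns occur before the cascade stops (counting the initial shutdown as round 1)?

Round 1 — Galeon shuts down (initial).
  Flux: +10 → 10 < 60
  Helix: +95 → 95 ≥ 90
Round 2 — Helix shuts down.
  Flux: +90 → 100 ≥ 60
Round 3 — Flux shuts down.
  Lumen: +95 → 95 ≥ 40
  Orbit: +30 → 30 < 90
Round 4 — Lumen shuts down.
  Ionix: +30 → 30 < 70
No further shutdowns.

4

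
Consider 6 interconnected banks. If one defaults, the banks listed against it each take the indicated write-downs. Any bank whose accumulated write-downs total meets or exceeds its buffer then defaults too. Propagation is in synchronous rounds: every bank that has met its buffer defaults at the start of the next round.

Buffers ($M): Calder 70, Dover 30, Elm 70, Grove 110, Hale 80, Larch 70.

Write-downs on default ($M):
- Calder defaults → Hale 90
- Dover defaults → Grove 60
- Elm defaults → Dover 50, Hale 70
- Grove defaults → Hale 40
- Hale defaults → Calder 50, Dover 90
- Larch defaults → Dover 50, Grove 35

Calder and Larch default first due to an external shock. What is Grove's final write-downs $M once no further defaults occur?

95

Round 1 — Calder, Larch default (initial).
  Dover: +50 → 50 ≥ 30
  Grove: +35 → 35 < 110
  Hale: +90 → 90 ≥ 80
Round 2 — Dover, Hale default.
  Grove: +60 → 95 < 110
No further defaults.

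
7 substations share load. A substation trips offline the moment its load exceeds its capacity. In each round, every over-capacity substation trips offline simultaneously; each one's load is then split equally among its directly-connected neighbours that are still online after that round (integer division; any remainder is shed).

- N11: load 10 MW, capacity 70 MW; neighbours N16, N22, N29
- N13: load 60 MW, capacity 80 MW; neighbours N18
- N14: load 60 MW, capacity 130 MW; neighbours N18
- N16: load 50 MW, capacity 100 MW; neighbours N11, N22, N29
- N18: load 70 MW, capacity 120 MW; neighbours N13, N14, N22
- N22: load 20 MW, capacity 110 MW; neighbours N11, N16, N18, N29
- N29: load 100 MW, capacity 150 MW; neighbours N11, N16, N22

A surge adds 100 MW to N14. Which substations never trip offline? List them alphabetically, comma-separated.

N11, N16, N29

Round 1 — N14 at 160 > 130. N14 trips offline.
  N14 sheds 160 MW to N18: 160 each.
    N18: 70+160 = 230 > 120
Round 2 — N18 trips offline.
  N18 sheds 230 MW to N13, N22: 115 each.
    N13: 60+115 = 175 > 80
    N22: 20+115 = 135 > 110
Round 3 — N13, N22 trip offline.
  N13 sheds 175 MW: no online neighbours, lost.
  N22 sheds 135 MW to N11, N16, N29: 45 each.
    N11: 10+45 = 55 ≤ 70
    N16: 50+45 = 95 ≤ 100
    N29: 100+45 = 145 ≤ 150
No further trips.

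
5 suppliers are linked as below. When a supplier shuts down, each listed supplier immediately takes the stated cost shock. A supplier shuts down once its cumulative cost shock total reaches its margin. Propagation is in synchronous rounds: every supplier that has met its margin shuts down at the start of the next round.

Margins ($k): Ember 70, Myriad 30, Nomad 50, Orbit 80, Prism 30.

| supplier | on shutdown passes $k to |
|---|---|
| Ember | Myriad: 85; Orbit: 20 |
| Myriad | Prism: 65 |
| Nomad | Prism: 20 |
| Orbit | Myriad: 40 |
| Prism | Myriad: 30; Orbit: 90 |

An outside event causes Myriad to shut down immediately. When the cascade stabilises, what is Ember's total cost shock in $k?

Round 1 — Myriad shuts down (initial).
  Prism: +65 → 65 ≥ 30
Round 2 — Prism shuts down.
  Orbit: +90 → 90 ≥ 80
Round 3 — Orbit shuts down.
No further shutdowns.

0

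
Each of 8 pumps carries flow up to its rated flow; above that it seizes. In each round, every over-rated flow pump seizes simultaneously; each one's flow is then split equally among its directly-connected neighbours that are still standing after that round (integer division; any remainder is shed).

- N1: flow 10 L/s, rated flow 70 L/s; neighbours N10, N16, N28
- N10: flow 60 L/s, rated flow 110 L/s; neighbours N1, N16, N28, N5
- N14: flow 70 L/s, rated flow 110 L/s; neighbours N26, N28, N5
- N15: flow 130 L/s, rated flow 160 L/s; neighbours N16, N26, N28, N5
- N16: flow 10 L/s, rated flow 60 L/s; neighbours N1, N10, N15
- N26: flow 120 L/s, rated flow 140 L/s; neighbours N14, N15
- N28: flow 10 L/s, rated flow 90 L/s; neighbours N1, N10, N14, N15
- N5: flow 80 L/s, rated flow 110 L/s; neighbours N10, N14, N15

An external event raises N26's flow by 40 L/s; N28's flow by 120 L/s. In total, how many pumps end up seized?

8

Round 1 — N26 at 160 > 140; N28 at 130 > 90. N26, N28 seize.
  N26 sheds 160 L/s to N14, N15: 80 each.
    N14: 70+80 = 150 > 110
    N15: 130+80 = 210 > 160
  N28 sheds 130 L/s to N1, N10, N14, N15: 32 each (2 lost).
    N1: 10+32 = 42 ≤ 70
    N10: 60+32 = 92 ≤ 110
    N14: 150+32 = 182 > 110
    N15: 210+32 = 242 > 160
Round 2 — N14, N15 seize.
  N14 sheds 182 L/s to N5: 182 each.
    N5: 80+182 = 262 > 110
  N15 sheds 242 L/s to N16, N5: 121 each.
    N16: 10+121 = 131 > 60
    N5: 262+121 = 383 > 110
Round 3 — N16, N5 seize.
  N16 sheds 131 L/s to N1, N10: 65 each (1 lost).
    N1: 42+65 = 107 > 70
    N10: 92+65 = 157 > 110
  N5 sheds 383 L/s to N10: 383 each.
    N10: 157+383 = 540 > 110
Round 4 — N1, N10 seize.
  N1 sheds 107 L/s: no online neighbours, lost.
  N10 sheds 540 L/s: no online neighbours, lost.
No further seizures.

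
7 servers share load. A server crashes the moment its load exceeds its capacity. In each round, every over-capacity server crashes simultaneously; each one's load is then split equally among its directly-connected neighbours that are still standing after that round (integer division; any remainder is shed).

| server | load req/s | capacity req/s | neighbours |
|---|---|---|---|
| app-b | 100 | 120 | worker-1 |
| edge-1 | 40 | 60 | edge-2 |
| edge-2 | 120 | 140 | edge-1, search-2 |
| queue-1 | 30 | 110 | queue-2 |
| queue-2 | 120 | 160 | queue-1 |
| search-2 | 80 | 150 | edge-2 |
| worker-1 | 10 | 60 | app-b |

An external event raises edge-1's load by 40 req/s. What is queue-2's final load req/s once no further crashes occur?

Round 1 — edge-1 at 80 > 60. edge-1 crashes.
  edge-1 sheds 80 req/s to edge-2: 80 each.
    edge-2: 120+80 = 200 > 140
Round 2 — edge-2 crashes.
  edge-2 sheds 200 req/s to search-2: 200 each.
    search-2: 80+200 = 280 > 150
Round 3 — search-2 crashes.
  search-2 sheds 280 req/s: no online neighbours, lost.
No further crashes.

120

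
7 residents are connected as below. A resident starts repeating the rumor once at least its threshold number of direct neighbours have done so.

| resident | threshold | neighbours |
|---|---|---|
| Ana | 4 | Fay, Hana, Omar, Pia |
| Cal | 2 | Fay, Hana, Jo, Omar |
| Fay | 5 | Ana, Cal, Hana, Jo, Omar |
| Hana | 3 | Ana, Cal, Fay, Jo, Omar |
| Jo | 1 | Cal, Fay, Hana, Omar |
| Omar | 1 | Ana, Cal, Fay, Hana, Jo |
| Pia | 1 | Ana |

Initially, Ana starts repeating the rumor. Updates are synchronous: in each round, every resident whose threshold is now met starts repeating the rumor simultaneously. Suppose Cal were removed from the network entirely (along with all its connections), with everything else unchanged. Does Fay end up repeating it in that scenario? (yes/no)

no

With Cal removed:
Round 1 — Ana starts repeating the rumor (initial).
Round 2 — checking thresholds:
  Fay: 1 of 4 neighbours < 5, not yet.
  Hana: 1 of 4 neighbours < 3, not yet.
  Omar: 1 of 4 neighbours ≥ 1, starts repeating the rumor.
  Pia: 1 of 1 neighbours ≥ 1, starts repeating the rumor.
Round 3 — checking thresholds:
  Fay: 2 of 4 neighbours < 5, not yet.
  Hana: 2 of 4 neighbours < 3, not yet.
  Jo: 1 of 3 neighbours ≥ 1, starts repeating the rumor.
Round 4 — checking thresholds:
  Fay: 3 of 4 neighbours < 5, not yet.
  Hana: 3 of 4 neighbours ≥ 3, starts repeating the rumor.
Round 5 — no new spreads; cascade stops.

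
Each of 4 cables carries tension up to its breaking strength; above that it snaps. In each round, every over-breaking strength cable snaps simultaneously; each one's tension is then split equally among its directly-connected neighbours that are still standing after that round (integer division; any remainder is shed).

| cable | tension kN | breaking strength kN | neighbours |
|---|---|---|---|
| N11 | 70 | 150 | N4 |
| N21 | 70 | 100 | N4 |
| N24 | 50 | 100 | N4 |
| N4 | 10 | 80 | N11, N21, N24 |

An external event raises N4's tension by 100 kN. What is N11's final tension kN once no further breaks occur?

106

Round 1 — N4 at 110 > 80. N4 snaps.
  N4 sheds 110 kN to N11, N21, N24: 36 each (2 lost).
    N11: 70+36 = 106 ≤ 150
    N21: 70+36 = 106 > 100
    N24: 50+36 = 86 ≤ 100
Round 2 — N21 snaps.
  N21 sheds 106 kN: no online neighbours, lost.
No further breaks.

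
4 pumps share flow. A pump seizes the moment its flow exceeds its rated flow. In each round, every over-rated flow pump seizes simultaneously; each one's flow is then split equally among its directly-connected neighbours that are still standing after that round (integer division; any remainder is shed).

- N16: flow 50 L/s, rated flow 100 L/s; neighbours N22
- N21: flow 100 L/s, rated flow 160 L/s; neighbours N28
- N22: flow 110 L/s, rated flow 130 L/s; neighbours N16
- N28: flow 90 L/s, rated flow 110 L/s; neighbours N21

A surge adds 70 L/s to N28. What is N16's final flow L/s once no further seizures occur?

Round 1 — N28 at 160 > 110. N28 seizes.
  N28 sheds 160 L/s to N21: 160 each.
    N21: 100+160 = 260 > 160
Round 2 — N21 seizes.
  N21 sheds 260 L/s: no online neighbours, lost.
No further seizures.

50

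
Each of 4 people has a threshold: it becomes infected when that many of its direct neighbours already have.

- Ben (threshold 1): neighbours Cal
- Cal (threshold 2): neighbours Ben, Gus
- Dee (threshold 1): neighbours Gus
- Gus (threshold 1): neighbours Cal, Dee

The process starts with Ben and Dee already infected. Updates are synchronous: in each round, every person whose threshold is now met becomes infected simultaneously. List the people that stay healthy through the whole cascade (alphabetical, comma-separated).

Round 1 — Ben, Dee become infected (initial).
Round 2 — checking thresholds:
  Cal: 1 of 2 neighbours < 2, holds.
  Gus: 1 of 2 neighbours ≥ 1, becomes infected.
Round 3 — checking thresholds:
  Cal: 2 of 2 neighbours ≥ 2, becomes infected.
Round 4 — no new infections; cascade stops.

none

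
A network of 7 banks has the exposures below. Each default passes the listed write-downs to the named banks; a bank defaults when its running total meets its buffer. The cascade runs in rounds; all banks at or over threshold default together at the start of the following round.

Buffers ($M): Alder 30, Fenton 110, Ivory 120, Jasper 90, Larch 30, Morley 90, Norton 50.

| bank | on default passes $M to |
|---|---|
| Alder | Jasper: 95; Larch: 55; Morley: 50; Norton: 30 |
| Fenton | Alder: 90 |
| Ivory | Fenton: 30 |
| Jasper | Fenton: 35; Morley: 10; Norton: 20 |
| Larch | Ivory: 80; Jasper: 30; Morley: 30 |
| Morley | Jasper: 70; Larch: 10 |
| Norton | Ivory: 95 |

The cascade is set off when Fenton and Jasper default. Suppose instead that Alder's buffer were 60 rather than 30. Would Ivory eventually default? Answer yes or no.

yes

With Alder's buffer at 60:
Round 1 — Fenton, Jasper default (initial).
  Alder: +90 → 90 ≥ 60
  Morley: +10 → 10 < 90
  Norton: +20 → 20 < 50
Round 2 — Alder defaults.
  Larch: +55 → 55 ≥ 30
  Morley: +50 → 60 < 90
  Norton: +30 → 50 ≥ 50
Round 3 — Larch, Norton default.
  Ivory: +80+95 → 175 ≥ 120
  Morley: +30 → 90 ≥ 90
Round 4 — Ivory, Morley default.
No further defaults.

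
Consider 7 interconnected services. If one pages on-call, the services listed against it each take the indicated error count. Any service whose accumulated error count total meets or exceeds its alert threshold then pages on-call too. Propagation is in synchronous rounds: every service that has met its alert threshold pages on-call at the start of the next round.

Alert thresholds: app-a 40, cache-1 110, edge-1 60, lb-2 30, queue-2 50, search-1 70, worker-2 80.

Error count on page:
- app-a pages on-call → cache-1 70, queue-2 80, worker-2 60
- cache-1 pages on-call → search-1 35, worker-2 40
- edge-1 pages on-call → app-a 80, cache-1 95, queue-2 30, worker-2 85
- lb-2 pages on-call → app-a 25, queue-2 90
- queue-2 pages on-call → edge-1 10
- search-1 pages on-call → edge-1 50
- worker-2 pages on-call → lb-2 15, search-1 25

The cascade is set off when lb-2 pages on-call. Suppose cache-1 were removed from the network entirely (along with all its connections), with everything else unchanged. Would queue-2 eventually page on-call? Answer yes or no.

With cache-1 removed:
Round 1 — lb-2 pages on-call (initial).
  app-a: +25 → 25 < 40
  queue-2: +90 → 90 ≥ 50
Round 2 — queue-2 pages on-call.
  edge-1: +10 → 10 < 60
No further pages.

yes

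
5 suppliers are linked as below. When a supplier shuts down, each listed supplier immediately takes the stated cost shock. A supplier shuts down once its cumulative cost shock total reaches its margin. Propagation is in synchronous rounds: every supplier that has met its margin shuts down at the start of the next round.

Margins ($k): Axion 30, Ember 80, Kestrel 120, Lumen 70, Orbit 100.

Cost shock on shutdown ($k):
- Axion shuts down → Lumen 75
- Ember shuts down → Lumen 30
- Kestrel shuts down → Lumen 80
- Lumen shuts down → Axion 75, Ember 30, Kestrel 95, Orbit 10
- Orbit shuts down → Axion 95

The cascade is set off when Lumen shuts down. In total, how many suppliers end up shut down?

Round 1 — Lumen shuts down (initial).
  Axion: +75 → 75 ≥ 30
  Ember: +30 → 30 < 80
  Kestrel: +95 → 95 < 120
  Orbit: +10 → 10 < 100
Round 2 — Axion shuts down.
No further shutdowns.

2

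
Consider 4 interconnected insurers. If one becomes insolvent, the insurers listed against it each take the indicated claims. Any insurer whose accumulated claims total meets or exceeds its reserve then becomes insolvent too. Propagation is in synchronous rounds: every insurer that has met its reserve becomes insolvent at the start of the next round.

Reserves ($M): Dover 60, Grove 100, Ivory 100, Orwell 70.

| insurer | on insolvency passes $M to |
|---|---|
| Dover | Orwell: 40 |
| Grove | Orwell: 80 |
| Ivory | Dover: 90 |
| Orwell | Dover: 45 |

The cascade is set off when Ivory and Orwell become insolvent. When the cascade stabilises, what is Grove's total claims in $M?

0

Round 1 — Ivory, Orwell become insolvent (initial).
  Dover: +90+45 → 135 ≥ 60
Round 2 — Dover becomes insolvent.
No further insolvencies.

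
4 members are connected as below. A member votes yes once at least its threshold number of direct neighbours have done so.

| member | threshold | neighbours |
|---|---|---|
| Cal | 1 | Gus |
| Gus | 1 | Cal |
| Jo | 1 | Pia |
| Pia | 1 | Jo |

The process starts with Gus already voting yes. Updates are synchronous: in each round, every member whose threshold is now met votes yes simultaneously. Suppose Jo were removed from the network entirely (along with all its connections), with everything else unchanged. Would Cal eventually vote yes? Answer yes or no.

With Jo removed:
Round 1 — Gus votes yes (initial).
Round 2 — checking thresholds:
  Cal: 1 of 1 neighbours ≥ 1, votes yes.
Round 3 — no new yes votes; cascade stops.

yes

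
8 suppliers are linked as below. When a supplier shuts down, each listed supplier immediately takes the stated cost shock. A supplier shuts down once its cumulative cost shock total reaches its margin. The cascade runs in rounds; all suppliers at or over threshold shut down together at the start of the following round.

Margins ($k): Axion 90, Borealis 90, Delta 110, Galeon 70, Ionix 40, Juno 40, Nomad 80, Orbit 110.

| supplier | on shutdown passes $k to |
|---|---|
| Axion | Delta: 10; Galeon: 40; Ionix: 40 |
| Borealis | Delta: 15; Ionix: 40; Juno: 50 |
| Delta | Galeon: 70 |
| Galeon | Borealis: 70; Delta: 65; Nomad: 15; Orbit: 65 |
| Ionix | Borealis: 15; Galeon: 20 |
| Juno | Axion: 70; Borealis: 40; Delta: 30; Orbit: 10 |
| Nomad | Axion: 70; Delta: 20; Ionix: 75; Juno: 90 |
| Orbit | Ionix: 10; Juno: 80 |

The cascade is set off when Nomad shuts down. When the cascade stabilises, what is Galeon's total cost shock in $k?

Round 1 — Nomad shuts down (initial).
  Axion: +70 → 70 < 90
  Delta: +20 → 20 < 110
  Ionix: +75 → 75 ≥ 40
  Juno: +90 → 90 ≥ 40
Round 2 — Ionix, Juno shut down.
  Axion: +70 → 140 ≥ 90
  Borealis: +15+40 → 55 < 90
  Delta: +30 → 50 < 110
  Galeon: +20 → 20 < 70
  Orbit: +10 → 10 < 110
Round 3 — Axion shuts down.
  Delta: +10 → 60 < 110
  Galeon: +40 → 60 < 70
No further shutdowns.

60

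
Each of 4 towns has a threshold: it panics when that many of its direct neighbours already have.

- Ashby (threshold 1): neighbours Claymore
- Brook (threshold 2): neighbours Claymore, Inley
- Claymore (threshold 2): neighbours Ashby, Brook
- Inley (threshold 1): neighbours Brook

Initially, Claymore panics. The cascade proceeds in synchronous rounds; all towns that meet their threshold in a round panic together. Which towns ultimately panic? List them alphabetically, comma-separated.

Round 1 — Claymore panics (initial).
Round 2 — checking thresholds:
  Ashby: 1 of 1 neighbours ≥ 1, panics.
  Brook: 1 of 2 neighbours < 2, below threshold.
Round 3 — no new panics; cascade stops.

Ashby, Claymore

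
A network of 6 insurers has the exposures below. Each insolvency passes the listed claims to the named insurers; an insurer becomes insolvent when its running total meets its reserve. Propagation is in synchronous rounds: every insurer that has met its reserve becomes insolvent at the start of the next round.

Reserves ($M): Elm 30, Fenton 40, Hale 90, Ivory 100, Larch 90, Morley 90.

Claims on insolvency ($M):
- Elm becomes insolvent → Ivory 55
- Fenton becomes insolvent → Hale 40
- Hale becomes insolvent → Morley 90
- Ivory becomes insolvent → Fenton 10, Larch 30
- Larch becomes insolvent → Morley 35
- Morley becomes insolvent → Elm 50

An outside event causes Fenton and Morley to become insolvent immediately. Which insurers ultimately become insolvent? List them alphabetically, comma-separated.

Elm, Fenton, Morley

Round 1 — Fenton, Morley become insolvent (initial).
  Elm: +50 → 50 ≥ 30
  Hale: +40 → 40 < 90
Round 2 — Elm becomes insolvent.
  Ivory: +55 → 55 < 100
No further insolvencies.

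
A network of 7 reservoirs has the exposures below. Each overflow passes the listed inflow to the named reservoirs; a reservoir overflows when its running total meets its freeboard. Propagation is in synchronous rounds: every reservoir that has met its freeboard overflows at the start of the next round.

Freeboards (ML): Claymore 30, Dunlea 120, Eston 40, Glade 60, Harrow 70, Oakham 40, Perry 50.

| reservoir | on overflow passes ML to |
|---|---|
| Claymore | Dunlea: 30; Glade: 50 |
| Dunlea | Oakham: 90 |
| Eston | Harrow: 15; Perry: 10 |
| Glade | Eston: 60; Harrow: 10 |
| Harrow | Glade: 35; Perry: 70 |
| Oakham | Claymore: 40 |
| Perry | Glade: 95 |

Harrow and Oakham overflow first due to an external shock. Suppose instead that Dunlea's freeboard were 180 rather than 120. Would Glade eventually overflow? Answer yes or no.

With Dunlea's freeboard at 180:
Round 1 — Harrow, Oakham overflow (initial).
  Claymore: +40 → 40 ≥ 30
  Glade: +35 → 35 < 60
  Perry: +70 → 70 ≥ 50
Round 2 — Claymore, Perry overflow.
  Dunlea: +30 → 30 < 180
  Glade: +50+95 → 180 ≥ 60
Round 3 — Glade overflows.
  Eston: +60 → 60 ≥ 40
Round 4 — Eston overflows.
No further overflows.

yes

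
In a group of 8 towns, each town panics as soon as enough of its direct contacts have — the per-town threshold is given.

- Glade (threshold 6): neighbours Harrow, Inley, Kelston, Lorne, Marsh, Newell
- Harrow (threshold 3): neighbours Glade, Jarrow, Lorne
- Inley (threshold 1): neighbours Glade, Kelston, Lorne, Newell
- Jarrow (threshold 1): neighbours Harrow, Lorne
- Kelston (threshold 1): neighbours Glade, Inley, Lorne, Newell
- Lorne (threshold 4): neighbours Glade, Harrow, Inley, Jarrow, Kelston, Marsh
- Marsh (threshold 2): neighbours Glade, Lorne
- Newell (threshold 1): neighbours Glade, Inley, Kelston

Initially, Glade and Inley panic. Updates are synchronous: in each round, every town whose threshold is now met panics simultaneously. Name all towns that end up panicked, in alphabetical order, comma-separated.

Round 1 — Glade, Inley panic (initial).
Round 2 — checking thresholds:
  Harrow: 1 of 3 neighbours < 3, below threshold.
  Kelston: 2 of 4 neighbours ≥ 1, panics.
  Lorne: 2 of 6 neighbours < 4, below threshold.
  Marsh: 1 of 2 neighbours < 2, below threshold.
  Newell: 2 of 3 neighbours ≥ 1, panics.
Round 3 — no new panics; cascade stops.

Glade, Inley, Kelston, Newell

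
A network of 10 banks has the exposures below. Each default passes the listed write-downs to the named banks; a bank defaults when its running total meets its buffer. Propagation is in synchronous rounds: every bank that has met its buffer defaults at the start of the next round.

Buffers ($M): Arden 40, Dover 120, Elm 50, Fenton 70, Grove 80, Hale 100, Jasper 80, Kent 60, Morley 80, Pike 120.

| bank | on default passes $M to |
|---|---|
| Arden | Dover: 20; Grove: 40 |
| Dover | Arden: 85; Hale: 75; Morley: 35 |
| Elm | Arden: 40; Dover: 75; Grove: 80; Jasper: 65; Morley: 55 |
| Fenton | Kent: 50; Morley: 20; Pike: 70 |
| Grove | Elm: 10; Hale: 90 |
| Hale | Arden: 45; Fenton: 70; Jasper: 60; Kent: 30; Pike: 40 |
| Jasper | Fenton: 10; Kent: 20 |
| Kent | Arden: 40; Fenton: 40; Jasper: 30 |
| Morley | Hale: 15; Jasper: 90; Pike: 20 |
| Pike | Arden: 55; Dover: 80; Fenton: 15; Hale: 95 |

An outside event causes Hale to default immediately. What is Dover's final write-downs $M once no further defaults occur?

Round 1 — Hale defaults (initial).
  Arden: +45 → 45 ≥ 40
  Fenton: +70 → 70 ≥ 70
  Jasper: +60 → 60 < 80
  Kent: +30 → 30 < 60
  Pike: +40 → 40 < 120
Round 2 — Arden, Fenton default.
  Dover: +20 → 20 < 120
  Grove: +40 → 40 < 80
  Kent: +50 → 80 ≥ 60
  Morley: +20 → 20 < 80
  Pike: +70 → 110 < 120
Round 3 — Kent defaults.
  Jasper: +30 → 90 ≥ 80
Round 4 — Jasper defaults.
No further defaults.

20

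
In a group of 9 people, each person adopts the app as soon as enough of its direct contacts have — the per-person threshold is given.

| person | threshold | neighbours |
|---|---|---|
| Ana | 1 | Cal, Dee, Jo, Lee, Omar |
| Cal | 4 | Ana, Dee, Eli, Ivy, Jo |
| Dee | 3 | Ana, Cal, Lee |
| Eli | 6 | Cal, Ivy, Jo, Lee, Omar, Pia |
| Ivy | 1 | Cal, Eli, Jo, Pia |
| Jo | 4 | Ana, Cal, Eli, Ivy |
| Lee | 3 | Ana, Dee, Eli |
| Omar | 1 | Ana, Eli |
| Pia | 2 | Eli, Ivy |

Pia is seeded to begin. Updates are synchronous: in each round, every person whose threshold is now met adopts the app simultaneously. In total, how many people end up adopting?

2

Round 1 — Pia adopts the app (initial).
Round 2 — checking thresholds:
  Eli: 1 of 6 neighbours < 6, below threshold.
  Ivy: 1 of 4 neighbours ≥ 1, adopts the app.
Round 3 — no new adoptions; cascade stops.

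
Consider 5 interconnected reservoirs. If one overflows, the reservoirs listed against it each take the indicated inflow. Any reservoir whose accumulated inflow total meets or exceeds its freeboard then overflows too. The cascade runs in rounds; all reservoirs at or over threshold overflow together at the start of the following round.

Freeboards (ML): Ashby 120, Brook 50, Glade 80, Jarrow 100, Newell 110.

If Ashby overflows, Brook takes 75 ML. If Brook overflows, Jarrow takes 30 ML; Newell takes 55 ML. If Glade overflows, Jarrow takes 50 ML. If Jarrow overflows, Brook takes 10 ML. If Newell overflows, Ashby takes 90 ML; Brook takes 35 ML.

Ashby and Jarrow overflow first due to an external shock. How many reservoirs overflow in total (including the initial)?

Round 1 — Ashby, Jarrow overflow (initial).
  Brook: +75+10 → 85 ≥ 50
Round 2 — Brook overflows.
  Newell: +55 → 55 < 110
No further overflows.

3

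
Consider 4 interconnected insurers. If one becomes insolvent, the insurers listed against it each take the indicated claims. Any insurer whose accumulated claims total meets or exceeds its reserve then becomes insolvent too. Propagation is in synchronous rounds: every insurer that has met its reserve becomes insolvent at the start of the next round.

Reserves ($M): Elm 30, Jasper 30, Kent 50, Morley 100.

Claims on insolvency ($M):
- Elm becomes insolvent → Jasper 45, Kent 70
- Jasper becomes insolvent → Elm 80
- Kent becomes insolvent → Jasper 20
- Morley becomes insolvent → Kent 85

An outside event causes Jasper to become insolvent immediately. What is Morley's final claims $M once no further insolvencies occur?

0

Round 1 — Jasper becomes insolvent (initial).
  Elm: +80 → 80 ≥ 30
Round 2 — Elm becomes insolvent.
  Kent: +70 → 70 ≥ 50
Round 3 — Kent becomes insolvent.
No further insolvencies.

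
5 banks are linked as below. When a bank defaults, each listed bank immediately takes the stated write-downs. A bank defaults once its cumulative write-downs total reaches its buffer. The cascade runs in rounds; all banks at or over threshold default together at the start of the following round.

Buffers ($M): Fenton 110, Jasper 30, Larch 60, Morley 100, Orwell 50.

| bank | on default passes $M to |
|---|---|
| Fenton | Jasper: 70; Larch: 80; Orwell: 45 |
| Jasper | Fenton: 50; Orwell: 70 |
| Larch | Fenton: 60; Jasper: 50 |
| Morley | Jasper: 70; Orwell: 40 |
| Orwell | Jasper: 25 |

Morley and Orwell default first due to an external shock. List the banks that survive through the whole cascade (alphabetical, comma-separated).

Fenton, Larch

Round 1 — Morley, Orwell default (initial).
  Jasper: +70+25 → 95 ≥ 30
Round 2 — Jasper defaults.
  Fenton: +50 → 50 < 110
No further defaults.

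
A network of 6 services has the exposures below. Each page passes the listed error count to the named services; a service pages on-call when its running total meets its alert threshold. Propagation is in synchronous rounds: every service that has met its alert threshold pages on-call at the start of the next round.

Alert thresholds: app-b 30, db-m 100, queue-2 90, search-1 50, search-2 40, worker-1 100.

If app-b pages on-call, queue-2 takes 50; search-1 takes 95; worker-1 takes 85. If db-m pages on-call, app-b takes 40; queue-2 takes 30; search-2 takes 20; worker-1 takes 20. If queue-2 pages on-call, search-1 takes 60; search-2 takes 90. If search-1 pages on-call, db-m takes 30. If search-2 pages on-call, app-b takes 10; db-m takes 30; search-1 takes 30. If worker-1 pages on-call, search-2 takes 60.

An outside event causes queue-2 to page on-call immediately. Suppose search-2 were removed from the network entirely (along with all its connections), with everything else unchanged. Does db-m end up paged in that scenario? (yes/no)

no

With search-2 removed:
Round 1 — queue-2 pages on-call (initial).
  search-1: +60 → 60 ≥ 50
Round 2 — search-1 pages on-call.
  db-m: +30 → 30 < 100
No further pages.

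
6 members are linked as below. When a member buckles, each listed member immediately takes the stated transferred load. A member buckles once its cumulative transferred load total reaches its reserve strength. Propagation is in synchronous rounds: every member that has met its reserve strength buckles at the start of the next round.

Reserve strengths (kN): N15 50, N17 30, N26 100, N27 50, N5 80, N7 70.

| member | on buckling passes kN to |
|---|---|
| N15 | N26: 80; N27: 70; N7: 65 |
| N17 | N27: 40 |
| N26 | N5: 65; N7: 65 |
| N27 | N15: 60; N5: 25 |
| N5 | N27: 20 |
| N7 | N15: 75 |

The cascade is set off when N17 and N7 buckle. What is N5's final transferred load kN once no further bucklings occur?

Round 1 — N17, N7 buckle (initial).
  N15: +75 → 75 ≥ 50
  N27: +40 → 40 < 50
Round 2 — N15 buckles.
  N26: +80 → 80 < 100
  N27: +70 → 110 ≥ 50
Round 3 — N27 buckles.
  N5: +25 → 25 < 80
No further bucklings.

25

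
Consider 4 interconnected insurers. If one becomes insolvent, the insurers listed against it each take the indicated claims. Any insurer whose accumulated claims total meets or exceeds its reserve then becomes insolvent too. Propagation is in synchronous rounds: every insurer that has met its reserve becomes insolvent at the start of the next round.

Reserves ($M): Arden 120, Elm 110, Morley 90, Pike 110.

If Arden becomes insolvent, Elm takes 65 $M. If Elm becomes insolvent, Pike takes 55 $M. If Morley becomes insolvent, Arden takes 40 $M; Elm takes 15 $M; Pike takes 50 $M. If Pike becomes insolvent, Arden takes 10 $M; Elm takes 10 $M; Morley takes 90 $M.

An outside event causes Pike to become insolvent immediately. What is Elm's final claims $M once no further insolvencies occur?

25

Round 1 — Pike becomes insolvent (initial).
  Arden: +10 → 10 < 120
  Elm: +10 → 10 < 110
  Morley: +90 → 90 ≥ 90
Round 2 — Morley becomes insolvent.
  Arden: +40 → 50 < 120
  Elm: +15 → 25 < 110
No further insolvencies.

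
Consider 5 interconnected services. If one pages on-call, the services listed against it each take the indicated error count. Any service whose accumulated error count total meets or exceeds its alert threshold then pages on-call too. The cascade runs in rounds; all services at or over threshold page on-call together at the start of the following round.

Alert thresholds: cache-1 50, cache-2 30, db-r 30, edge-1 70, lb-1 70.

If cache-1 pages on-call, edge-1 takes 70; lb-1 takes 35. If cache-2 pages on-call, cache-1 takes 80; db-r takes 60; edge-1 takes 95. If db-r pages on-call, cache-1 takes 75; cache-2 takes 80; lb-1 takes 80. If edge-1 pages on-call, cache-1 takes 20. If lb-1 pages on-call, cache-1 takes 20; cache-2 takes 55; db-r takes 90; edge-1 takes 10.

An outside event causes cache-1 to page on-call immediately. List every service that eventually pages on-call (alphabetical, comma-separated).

cache-1, edge-1

Round 1 — cache-1 pages on-call (initial).
  edge-1: +70 → 70 ≥ 70
  lb-1: +35 → 35 < 70
Round 2 — edge-1 pages on-call.
No further pages.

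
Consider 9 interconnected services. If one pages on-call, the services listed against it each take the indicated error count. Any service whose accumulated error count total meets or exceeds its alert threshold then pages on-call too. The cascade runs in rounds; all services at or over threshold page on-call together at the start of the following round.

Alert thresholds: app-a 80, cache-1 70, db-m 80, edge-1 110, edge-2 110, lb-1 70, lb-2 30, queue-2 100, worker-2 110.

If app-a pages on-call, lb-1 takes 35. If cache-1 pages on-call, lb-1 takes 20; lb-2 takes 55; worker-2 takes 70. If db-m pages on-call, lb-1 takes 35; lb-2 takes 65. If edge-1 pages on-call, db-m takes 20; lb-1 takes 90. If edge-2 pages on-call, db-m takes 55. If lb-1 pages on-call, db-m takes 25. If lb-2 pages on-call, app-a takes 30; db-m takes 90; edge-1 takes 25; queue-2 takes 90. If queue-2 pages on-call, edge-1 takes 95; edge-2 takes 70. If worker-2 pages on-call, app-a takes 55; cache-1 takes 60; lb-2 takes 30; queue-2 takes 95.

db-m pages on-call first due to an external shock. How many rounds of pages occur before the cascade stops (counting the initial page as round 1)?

2

Round 1 — db-m pages on-call (initial).
  lb-1: +35 → 35 < 70
  lb-2: +65 → 65 ≥ 30
Round 2 — lb-2 pages on-call.
  app-a: +30 → 30 < 80
  edge-1: +25 → 25 < 110
  queue-2: +90 → 90 < 100
No further pages.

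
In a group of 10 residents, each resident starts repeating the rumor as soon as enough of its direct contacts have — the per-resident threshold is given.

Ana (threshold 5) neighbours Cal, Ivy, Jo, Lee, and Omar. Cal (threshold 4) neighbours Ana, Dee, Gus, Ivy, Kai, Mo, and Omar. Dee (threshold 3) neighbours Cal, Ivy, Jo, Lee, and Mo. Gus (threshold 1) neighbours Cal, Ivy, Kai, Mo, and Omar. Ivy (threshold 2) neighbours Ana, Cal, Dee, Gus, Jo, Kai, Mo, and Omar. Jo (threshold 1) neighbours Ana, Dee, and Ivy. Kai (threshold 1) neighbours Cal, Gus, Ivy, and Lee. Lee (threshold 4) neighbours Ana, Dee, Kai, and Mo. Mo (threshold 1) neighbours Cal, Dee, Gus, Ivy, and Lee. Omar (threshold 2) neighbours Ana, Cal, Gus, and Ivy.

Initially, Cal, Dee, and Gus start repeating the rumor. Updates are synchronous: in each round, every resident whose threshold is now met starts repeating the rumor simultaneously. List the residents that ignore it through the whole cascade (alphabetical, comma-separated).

Round 1 — Cal, Dee, Gus start repeating the rumor (initial).
Round 2 — checking thresholds:
  Ana: 1 of 5 neighbours < 5, below threshold.
  Ivy: 3 of 8 neighbours ≥ 2, starts repeating the rumor.
  Jo: 1 of 3 neighbours ≥ 1, starts repeating the rumor.
  Kai: 2 of 4 neighbours ≥ 1, starts repeating the rumor.
  Lee: 1 of 4 neighbours < 4, below threshold.
  Mo: 3 of 5 neighbours ≥ 1, starts repeating the rumor.
  Omar: 2 of 4 neighbours ≥ 2, starts repeating the rumor.
Round 3 — no new spreads; cascade stops.

Ana, Lee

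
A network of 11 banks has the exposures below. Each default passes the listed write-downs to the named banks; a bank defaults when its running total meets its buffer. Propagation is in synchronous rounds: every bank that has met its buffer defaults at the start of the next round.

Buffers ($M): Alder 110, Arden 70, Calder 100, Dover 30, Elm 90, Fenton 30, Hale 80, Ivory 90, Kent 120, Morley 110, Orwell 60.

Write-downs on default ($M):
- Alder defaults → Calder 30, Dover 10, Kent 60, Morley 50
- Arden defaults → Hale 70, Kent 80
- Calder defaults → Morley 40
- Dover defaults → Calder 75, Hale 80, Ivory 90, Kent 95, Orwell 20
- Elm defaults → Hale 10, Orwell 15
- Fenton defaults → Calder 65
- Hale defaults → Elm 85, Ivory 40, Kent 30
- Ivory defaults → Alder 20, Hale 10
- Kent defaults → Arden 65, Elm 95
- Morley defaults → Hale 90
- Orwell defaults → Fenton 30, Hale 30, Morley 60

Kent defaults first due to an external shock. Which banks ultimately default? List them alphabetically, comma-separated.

Elm, Kent

Round 1 — Kent defaults (initial).
  Arden: +65 → 65 < 70
  Elm: +95 → 95 ≥ 90
Round 2 — Elm defaults.
  Hale: +10 → 10 < 80
  Orwell: +15 → 15 < 60
No further defaults.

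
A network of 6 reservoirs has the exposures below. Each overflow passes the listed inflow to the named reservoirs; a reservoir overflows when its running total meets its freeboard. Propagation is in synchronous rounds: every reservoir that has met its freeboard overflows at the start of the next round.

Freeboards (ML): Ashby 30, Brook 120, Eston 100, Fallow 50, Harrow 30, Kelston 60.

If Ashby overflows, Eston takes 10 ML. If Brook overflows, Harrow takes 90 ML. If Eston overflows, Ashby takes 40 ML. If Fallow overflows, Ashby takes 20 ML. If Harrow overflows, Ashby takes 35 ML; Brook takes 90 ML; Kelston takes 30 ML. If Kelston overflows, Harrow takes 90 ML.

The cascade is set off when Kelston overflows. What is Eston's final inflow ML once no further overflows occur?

Round 1 — Kelston overflows (initial).
  Harrow: +90 → 90 ≥ 30
Round 2 — Harrow overflows.
  Ashby: +35 → 35 ≥ 30
  Brook: +90 → 90 < 120
Round 3 — Ashby overflows.
  Eston: +10 → 10 < 100
No further overflows.

10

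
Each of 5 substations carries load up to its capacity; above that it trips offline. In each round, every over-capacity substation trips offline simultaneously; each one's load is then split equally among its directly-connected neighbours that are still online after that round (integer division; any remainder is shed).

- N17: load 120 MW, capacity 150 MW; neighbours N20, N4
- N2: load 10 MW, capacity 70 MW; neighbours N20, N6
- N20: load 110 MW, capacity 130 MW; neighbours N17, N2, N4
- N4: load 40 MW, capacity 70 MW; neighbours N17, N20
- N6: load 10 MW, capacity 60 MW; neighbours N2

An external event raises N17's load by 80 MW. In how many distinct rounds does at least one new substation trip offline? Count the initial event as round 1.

Round 1 — N17 at 200 > 150. N17 trips offline.
  N17 sheds 200 MW to N20, N4: 100 each.
    N20: 110+100 = 210 > 130
    N4: 40+100 = 140 > 70
Round 2 — N20, N4 trip offline.
  N20 sheds 210 MW to N2: 210 each.
    N2: 10+210 = 220 > 70
  N4 sheds 140 MW: no online neighbours, lost.
Round 3 — N2 trips offline.
  N2 sheds 220 MW to N6: 220 each.
    N6: 10+220 = 230 > 60
Round 4 — N6 trips offline.
  N6 sheds 230 MW: no online neighbours, lost.
No further trips.

4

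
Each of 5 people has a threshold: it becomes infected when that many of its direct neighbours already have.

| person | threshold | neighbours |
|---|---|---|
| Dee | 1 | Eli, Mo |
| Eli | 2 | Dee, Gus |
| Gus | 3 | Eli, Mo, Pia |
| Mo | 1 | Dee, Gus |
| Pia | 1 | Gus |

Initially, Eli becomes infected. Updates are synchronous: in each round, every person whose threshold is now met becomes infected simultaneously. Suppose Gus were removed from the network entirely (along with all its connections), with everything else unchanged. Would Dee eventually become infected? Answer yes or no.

With Gus removed:
Round 1 — Eli becomes infected (initial).
Round 2 — checking thresholds:
  Dee: 1 of 2 neighbours ≥ 1, becomes infected.
Round 3 — checking thresholds:
  Mo: 1 of 1 neighbours ≥ 1, becomes infected.
Round 4 — no new infections; cascade stops.

yes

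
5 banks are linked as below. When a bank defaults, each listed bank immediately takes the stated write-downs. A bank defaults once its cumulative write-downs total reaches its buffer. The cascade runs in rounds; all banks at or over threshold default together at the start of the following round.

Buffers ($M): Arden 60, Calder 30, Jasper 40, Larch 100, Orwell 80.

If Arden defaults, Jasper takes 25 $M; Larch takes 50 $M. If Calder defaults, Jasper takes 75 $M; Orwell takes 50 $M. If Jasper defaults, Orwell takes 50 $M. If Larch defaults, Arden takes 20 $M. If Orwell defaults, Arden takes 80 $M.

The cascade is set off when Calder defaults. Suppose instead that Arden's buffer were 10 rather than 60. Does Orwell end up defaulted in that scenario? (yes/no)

With Arden's buffer at 10:
Round 1 — Calder defaults (initial).
  Jasper: +75 → 75 ≥ 40
  Orwell: +50 → 50 < 80
Round 2 — Jasper defaults.
  Orwell: +50 → 100 ≥ 80
Round 3 — Orwell defaults.
  Arden: +80 → 80 ≥ 10
Round 4 — Arden defaults.
  Larch: +50 → 50 < 100
No further defaults.

yes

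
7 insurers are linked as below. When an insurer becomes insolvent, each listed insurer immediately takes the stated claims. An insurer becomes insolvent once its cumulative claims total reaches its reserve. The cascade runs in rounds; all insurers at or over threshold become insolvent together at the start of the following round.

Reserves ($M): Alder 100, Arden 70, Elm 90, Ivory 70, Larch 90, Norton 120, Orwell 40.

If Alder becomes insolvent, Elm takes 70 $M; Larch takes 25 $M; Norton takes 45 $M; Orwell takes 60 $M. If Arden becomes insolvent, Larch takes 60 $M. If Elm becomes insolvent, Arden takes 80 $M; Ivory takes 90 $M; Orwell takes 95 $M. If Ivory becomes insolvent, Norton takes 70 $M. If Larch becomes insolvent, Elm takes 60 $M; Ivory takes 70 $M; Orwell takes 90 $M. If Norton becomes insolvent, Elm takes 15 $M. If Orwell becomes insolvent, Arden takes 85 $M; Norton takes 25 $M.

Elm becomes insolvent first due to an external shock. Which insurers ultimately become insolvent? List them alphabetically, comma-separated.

Arden, Elm, Ivory, Orwell

Round 1 — Elm becomes insolvent (initial).
  Arden: +80 → 80 ≥ 70
  Ivory: +90 → 90 ≥ 70
  Orwell: +95 → 95 ≥ 40
Round 2 — Arden, Ivory, Orwell become insolvent.
  Larch: +60 → 60 < 90
  Norton: +70+25 → 95 < 120
No further insolvencies.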